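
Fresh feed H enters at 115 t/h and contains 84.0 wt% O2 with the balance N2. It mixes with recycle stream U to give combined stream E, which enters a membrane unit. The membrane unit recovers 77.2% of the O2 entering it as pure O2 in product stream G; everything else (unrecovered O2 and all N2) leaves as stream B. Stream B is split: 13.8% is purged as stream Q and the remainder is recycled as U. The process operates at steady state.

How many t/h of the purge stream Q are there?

N2 enters only via H and leaves only via the purge: 115×0.160 = 0.138×(N2 in B), and the membrane unit passes all N2, so N2 in E = N2 in B = 133.33 t/h.
O2 in E: m_A = 115×0.840 + (1−0.138)·(1−0.772)·m_A, so m_A = 96.6/0.8035 = 120.23 t/h.
B = (1−0.772)×120.23 + 133.33 = 160.75 t/h.
Purge Q = 0.138×160.75 = 22.183 t/h.

22.18 t/h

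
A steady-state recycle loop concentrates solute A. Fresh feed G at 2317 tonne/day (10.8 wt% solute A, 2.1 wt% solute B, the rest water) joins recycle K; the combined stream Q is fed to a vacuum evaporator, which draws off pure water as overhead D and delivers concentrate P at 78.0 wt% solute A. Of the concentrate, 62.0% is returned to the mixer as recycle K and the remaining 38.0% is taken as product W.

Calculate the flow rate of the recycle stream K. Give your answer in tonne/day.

Overall solute A balance (none leaves overhead): solute A in fresh feed = solute A in product, i.e. 2317×0.108 = (1−0.620)·P·0.780.
P = 250.24/(0.780×0.380) = 844.25 tonne/day.
Recycle K = 0.620×844.25 = 523.44 tonne/day.

523.4 tonne/day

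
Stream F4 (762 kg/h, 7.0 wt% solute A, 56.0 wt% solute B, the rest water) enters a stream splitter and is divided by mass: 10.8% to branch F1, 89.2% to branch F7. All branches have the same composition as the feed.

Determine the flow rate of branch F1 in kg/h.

82.3 kg/h

Branch F1 flow = 0.108×762 = 82.296 kg/h.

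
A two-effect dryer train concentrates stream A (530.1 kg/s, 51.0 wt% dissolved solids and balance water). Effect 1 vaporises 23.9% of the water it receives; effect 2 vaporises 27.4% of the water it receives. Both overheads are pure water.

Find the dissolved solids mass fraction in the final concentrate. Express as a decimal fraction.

water in feed = 530.1×0.490 = 259.75 kg/s.
After stage 1: water left = (1−0.239)×259.75 = 197.67; stream total = 468.02 kg/s.
After stage 2: water left = (1−0.274)×197.67 = 143.51; final concentrate = 413.86 kg/s.
dissolved solids fraction = 270.35/413.86 = 0.6532.

0.6532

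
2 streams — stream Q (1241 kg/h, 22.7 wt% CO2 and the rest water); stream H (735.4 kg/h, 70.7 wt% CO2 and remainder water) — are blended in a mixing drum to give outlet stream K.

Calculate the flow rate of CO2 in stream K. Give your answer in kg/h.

801.6 kg/h

CO2 out = CO2 in = 1241×0.227 + 735.4×0.707 = 801.63 kg/h.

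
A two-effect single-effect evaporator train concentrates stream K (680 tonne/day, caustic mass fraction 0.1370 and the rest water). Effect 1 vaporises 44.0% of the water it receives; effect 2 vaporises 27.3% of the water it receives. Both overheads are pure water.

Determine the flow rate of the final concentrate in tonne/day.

332.1 tonne/day

water in feed = 680×0.863 = 586.84 tonne/day.
After stage 1: water left = (1−0.440)×586.84 = 328.63; stream total = 421.79 tonne/day.
After stage 2: water left = (1−0.273)×328.63 = 238.91; final concentrate = 332.07 tonne/day.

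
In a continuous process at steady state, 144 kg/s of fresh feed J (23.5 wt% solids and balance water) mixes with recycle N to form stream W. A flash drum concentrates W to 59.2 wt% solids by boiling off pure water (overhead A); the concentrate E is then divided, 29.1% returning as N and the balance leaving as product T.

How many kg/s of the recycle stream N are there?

Overall solids balance (none leaves overhead): solids in fresh feed = solids in product, i.e. 144×0.235 = (1−0.291)·E·0.592.
E = 33.84/(0.592×0.709) = 80.624 kg/s.
Recycle N = 0.291×80.624 = 23.461 kg/s.

23.46 kg/s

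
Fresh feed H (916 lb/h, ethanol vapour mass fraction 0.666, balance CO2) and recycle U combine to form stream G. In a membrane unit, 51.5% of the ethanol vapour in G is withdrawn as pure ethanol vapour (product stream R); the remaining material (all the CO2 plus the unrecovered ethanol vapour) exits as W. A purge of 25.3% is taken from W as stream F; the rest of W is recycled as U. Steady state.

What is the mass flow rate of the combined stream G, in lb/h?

2166 lb/h

CO2 enters only via H and leaves only via the purge: 916×0.334 = 0.253×(CO2 in W), and the membrane unit passes all CO2, so CO2 in G = CO2 in W = 1209.3 lb/h.
ethanol vapour in G: m_A = 916×0.666 + (1−0.253)·(1−0.515)·m_A, so m_A = 610.06/0.6377 = 956.64 lb/h.
G = 956.64 + 1209.3 = 2165.9 lb/h.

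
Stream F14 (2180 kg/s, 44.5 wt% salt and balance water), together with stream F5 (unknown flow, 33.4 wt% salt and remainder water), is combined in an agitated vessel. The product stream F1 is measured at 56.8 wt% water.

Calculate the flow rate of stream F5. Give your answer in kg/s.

Let F5 be the unknown flow. Total out = 2180 + F5.
water balance: 1209.9 + 0.666·F5 = 0.568·(2180 + F5)
(0.666 − 0.568)·F5 = 0.568×2180 − 1209.9 = 28.34
F5 = 28.34 / 0.098 = 289.18 kg/s

289.2 kg/s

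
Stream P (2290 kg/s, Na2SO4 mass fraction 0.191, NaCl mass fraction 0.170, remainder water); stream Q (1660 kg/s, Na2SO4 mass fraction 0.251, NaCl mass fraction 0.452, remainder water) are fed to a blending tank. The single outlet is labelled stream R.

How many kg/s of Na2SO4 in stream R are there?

Na2SO4 out = Na2SO4 in = 2290×0.191 + 1660×0.251 = 854.05 kg/s.

854 kg/s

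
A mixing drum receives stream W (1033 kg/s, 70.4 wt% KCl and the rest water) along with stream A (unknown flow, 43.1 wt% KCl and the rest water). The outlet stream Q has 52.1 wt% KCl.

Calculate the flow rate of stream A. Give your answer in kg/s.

Let A be the unknown flow. Total out = 1033 + A.
KCl balance: 727.23 + 0.431·A = 0.521·(1033 + A)
(0.431 − 0.521)·A = 0.521×1033 − 727.23 = -189.04
A = -189.04 / -0.090 = 2100.4 kg/s

2100 kg/s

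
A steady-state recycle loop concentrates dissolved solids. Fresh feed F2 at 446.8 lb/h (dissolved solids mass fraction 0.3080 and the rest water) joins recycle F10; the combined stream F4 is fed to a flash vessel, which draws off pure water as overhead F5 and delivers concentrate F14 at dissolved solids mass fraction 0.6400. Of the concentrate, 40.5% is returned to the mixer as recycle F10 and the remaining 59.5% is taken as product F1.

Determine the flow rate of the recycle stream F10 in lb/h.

Overall dissolved solids balance (none leaves overhead): dissolved solids in fresh feed = dissolved solids in product, i.e. 446.8×0.308 = (1−0.405)·F14·0.640.
F14 = 137.61/(0.640×0.595) = 361.38 lb/h.
Recycle F10 = 0.405×361.38 = 146.36 lb/h.

146.4 lb/h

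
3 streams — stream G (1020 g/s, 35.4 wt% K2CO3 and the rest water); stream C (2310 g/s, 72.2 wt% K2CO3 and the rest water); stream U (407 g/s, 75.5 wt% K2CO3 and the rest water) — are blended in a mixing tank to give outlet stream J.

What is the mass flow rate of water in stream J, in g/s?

1401 g/s

water out = water in = 1020×0.646 + 2310×0.278 + 407×0.245 = 1400.8 g/s.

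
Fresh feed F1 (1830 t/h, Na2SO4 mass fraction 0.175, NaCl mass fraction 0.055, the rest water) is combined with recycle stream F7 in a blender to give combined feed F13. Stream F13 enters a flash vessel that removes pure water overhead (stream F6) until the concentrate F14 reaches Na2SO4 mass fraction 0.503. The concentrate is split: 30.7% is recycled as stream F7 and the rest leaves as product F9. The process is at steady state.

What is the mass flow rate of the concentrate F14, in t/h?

Overall Na2SO4 balance (none leaves overhead): Na2SO4 in fresh feed = Na2SO4 in product, i.e. 1830×0.175 = (1−0.307)·F14·0.503.
F14 = 320.25/(0.503×0.693) = 918.73 t/h.

918.7 t/h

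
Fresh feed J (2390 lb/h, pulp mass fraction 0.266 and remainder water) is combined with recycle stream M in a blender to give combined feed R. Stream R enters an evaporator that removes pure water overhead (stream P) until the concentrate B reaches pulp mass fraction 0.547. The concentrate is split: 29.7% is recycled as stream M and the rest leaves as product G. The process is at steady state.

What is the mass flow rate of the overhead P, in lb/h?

1228 lb/h

Overall pulp balance (none leaves overhead): pulp in fresh feed = pulp in product, i.e. 2390×0.266 = (1−0.297)·B·0.547.
B = 635.74/(0.547×0.703) = 1653.2 lb/h.
Recycle M = 0.297×1653.2 = 491.01 lb/h.
Combined feed R = 2390 + 491.01 = 2881 lb/h.
Overhead P = R − B = 2881 − 1653.2 = 1227.8 lb/h.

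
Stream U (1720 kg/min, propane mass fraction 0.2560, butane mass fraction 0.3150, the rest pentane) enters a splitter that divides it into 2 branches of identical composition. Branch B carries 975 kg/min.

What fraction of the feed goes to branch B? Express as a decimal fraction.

0.567

Fraction to B = 975/1720 = 0.5669.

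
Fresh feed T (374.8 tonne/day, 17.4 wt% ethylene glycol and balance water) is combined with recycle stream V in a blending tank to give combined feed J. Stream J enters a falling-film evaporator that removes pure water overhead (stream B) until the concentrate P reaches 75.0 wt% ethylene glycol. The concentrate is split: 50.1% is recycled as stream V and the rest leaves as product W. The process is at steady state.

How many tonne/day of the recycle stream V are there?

87.3 tonne/day

Overall ethylene glycol balance (none leaves overhead): ethylene glycol in fresh feed = ethylene glycol in product, i.e. 374.8×0.174 = (1−0.501)·P·0.750.
P = 65.215/(0.750×0.499) = 174.26 tonne/day.
Recycle V = 0.501×174.26 = 87.302 tonne/day.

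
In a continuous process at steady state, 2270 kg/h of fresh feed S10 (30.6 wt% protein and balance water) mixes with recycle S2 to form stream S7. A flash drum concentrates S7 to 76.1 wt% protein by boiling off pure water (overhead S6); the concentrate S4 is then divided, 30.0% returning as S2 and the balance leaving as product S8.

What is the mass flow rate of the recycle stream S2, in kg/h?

391.2 kg/h

Overall protein balance (none leaves overhead): protein in fresh feed = protein in product, i.e. 2270×0.306 = (1−0.300)·S4·0.761.
S4 = 694.62/(0.761×0.700) = 1304 kg/h.
Recycle S2 = 0.300×1304 = 391.19 kg/h.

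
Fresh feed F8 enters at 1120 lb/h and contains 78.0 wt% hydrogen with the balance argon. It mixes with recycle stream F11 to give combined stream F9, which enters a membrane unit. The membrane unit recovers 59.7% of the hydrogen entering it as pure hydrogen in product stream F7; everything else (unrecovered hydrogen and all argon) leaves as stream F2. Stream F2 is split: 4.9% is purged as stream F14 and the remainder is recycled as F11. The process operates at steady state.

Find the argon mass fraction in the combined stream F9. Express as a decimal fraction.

argon enters only via F8 and leaves only via the purge: 1120×0.220 = 0.049×(argon in F2), and the membrane unit passes all argon, so argon in F9 = argon in F2 = 5028.6 lb/h.
hydrogen in F9: m_A = 1120×0.780 + (1−0.049)·(1−0.597)·m_A, so m_A = 873.6/0.6167 = 1416.5 lb/h.
F9 = 1416.5 + 5028.6 = 6445 lb/h.
argon fraction in F9 = 5028.6/6445 = 0.7802.

0.7802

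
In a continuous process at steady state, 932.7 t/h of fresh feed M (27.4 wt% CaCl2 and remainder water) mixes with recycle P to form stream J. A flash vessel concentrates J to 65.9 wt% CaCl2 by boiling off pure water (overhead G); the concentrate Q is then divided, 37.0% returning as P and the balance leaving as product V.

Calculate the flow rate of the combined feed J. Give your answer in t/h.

Overall CaCl2 balance (none leaves overhead): CaCl2 in fresh feed = CaCl2 in product, i.e. 932.7×0.274 = (1−0.370)·Q·0.659.
Q = 255.56/(0.659×0.630) = 615.55 t/h.
Recycle P = 0.370×615.55 = 227.76 t/h.
Combined feed J = 932.7 + 227.76 = 1160.5 t/h.

1160 t/h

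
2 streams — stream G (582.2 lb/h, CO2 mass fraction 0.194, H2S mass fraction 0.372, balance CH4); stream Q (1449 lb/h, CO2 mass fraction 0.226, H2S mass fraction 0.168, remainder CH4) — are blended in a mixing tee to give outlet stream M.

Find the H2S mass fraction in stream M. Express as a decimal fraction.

Total flow out = 582.2 + 1449 = 2031.2 lb/h.
H2S in = 582.2×0.372 + 1449×0.168 = 460.01 lb/h.
H2S mass fraction in M = 460.01/2031.2 = 0.226.

0.226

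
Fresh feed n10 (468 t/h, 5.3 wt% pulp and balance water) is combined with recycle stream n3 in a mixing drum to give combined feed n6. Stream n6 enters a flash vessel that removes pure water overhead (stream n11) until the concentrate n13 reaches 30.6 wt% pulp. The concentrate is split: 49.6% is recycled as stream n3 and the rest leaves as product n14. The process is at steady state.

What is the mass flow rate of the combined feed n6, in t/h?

Overall pulp balance (none leaves overhead): pulp in fresh feed = pulp in product, i.e. 468×0.053 = (1−0.496)·n13·0.306.
n13 = 24.804/(0.306×0.504) = 160.83 t/h.
Recycle n3 = 0.496×160.83 = 79.772 t/h.
Combined feed n6 = 468 + 79.772 = 547.77 t/h.

547.8 t/h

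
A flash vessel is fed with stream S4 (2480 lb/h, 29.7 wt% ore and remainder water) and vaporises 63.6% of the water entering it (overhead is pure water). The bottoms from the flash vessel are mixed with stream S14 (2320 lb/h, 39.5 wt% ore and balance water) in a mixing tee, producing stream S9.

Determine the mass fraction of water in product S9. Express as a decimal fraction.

0.5522

Vapour removed = 0.636×0.703×2480 = 1108.8 lb/h; concentrate = 1371.2 lb/h.
water reaching the mixer = 634.61 (from concentrate) + 2320×0.605 = 2038.2 lb/h.
Product flow = 1371.2 + 2320 = 3691.2 lb/h; water fraction = 0.5522.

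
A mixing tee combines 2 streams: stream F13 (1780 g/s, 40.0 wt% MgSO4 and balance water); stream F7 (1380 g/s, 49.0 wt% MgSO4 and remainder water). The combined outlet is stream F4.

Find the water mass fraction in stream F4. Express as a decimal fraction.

Total flow out = 1780 + 1380 = 3160 g/s.
water in = 1780×0.600 + 1380×0.510 = 1771.8 g/s.
water mass fraction in F4 = 1771.8/3160 = 0.561.

0.561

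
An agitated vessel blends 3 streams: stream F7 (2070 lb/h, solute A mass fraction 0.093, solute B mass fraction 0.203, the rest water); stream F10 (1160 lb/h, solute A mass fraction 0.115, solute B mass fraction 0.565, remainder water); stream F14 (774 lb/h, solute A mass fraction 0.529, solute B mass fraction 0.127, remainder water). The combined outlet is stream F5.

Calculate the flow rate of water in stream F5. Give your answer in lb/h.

water out = water in = 2070×0.704 + 1160×0.320 + 774×0.344 = 2094.7 lb/h.

2095 lb/h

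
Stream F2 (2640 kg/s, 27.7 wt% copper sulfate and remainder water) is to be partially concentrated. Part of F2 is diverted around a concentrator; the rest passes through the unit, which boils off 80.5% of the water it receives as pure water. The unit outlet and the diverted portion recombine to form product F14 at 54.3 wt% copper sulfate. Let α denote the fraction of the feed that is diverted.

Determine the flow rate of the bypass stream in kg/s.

All 2640×0.277 = 731.28 kg/s of copper sulfate reaches F14, so F14 = 731.28/0.543 = 1346.7 kg/s and vapour = 1293.3 kg/s.
The evaporator receives (1−α)·2640 of feed at 0.723 water and removes 0.805 of that water:
0.805×0.723×(1−α)×2640 = 1293.3
(1−α) = 1293.3/1536.5 = 0.8417;  α = 0.1583.
Bypass flow = 0.1583×2640 = 417.96 kg/s.

418 kg/s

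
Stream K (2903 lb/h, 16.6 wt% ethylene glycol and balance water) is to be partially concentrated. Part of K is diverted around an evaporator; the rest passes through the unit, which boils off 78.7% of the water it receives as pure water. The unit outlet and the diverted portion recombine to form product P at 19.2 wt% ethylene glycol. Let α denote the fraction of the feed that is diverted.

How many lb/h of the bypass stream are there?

All 2903×0.166 = 481.9 lb/h of ethylene glycol reaches P, so P = 481.9/0.192 = 2509.9 lb/h and vapour = 393.11 lb/h.
The evaporator receives (1−α)·2903 of feed at 0.834 water and removes 0.787 of that water:
0.787×0.834×(1−α)×2903 = 393.11
(1−α) = 393.11/1905.4 = 0.2063;  α = 0.7937.
Bypass flow = 0.7937×2903 = 2304.1 lb/h.

2304 lb/h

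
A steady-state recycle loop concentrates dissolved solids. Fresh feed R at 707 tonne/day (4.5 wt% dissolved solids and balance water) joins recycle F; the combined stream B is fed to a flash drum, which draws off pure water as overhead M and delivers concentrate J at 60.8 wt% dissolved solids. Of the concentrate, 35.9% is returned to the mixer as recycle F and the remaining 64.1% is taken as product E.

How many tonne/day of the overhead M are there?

654.7 tonne/day

Overall dissolved solids balance (none leaves overhead): dissolved solids in fresh feed = dissolved solids in product, i.e. 707×0.045 = (1−0.359)·J·0.608.
J = 31.815/(0.608×0.641) = 81.634 tonne/day.
Recycle F = 0.359×81.634 = 29.307 tonne/day.
Combined feed B = 707 + 29.307 = 736.31 tonne/day.
Overhead M = B − J = 736.31 − 81.634 = 654.67 tonne/day.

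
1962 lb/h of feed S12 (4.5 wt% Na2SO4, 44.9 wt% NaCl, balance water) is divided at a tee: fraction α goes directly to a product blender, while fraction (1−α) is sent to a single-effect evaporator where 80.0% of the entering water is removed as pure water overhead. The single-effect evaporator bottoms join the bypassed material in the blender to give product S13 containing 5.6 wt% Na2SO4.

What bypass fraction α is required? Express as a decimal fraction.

All 1962×0.045 = 88.29 lb/h of Na2SO4 reaches S13, so S13 = 88.29/0.056 = 1576.6 lb/h and vapour = 385.39 lb/h.
The evaporator receives (1−α)·1962 of feed at 0.506 water and removes 0.800 of that water:
0.800×0.506×(1−α)×1962 = 385.39
(1−α) = 385.39/794.22 = 0.4852;  α = 0.5148.

0.515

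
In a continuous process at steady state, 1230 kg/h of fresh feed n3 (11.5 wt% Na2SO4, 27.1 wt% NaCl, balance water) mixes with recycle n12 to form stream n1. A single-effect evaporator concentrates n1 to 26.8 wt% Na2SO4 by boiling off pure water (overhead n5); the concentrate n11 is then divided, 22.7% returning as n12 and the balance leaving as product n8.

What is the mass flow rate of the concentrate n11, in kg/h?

682.8 kg/h

Overall Na2SO4 balance (none leaves overhead): Na2SO4 in fresh feed = Na2SO4 in product, i.e. 1230×0.115 = (1−0.227)·n11·0.268.
n11 = 141.45/(0.268×0.773) = 682.79 kg/h.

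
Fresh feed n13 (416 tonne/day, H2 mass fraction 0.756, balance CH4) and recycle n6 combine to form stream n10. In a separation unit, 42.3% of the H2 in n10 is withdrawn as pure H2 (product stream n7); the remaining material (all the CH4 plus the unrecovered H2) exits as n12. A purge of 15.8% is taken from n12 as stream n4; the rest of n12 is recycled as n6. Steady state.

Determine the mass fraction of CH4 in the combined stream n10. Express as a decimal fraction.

CH4 enters only via n13 and leaves only via the purge: 416×0.244 = 0.158×(CH4 in n12), and the separation unit passes all CH4, so CH4 in n10 = CH4 in n12 = 642.43 tonne/day.
H2 in n10: m_A = 416×0.756 + (1−0.158)·(1−0.423)·m_A, so m_A = 314.5/0.5142 = 611.66 tonne/day.
n10 = 611.66 + 642.43 = 1254.1 tonne/day.
CH4 fraction in n10 = 642.43/1254.1 = 0.512.

0.512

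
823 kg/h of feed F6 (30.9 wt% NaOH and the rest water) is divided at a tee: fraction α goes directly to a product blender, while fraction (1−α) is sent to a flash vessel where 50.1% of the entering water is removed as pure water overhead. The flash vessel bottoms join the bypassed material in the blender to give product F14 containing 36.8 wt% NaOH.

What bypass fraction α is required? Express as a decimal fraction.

All 823×0.309 = 254.31 kg/h of NaOH reaches F14, so F14 = 254.31/0.368 = 691.05 kg/h and vapour = 131.95 kg/h.
The evaporator receives (1−α)·823 of feed at 0.691 water and removes 0.501 of that water:
0.501×0.691×(1−α)×823 = 131.95
(1−α) = 131.95/284.92 = 0.4631;  α = 0.5369.

0.537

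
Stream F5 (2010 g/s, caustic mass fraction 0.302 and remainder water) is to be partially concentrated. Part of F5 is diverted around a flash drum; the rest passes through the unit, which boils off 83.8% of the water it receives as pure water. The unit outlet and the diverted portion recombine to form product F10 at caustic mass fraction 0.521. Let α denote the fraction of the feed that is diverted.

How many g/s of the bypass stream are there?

565.5 g/s

All 2010×0.302 = 607.02 g/s of caustic reaches F10, so F10 = 607.02/0.521 = 1165.1 g/s and vapour = 844.89 g/s.
The evaporator receives (1−α)·2010 of feed at 0.698 water and removes 0.838 of that water:
0.838×0.698×(1−α)×2010 = 844.89
(1−α) = 844.89/1175.7 = 0.7186;  α = 0.2814.
Bypass flow = 0.2814×2010 = 565.55 g/s.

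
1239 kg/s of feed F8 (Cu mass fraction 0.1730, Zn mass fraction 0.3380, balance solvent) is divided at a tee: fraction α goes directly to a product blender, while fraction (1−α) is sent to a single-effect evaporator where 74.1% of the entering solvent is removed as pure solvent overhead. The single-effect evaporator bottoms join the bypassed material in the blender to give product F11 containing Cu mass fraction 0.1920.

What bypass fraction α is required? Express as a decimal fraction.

All 1239×0.173 = 214.35 kg/s of Cu reaches F11, so F11 = 214.35/0.192 = 1116.4 kg/s and vapour = 122.61 kg/s.
The evaporator receives (1−α)·1239 of feed at 0.489 solvent and removes 0.741 of that solvent:
0.741×0.489×(1−α)×1239 = 122.61
(1−α) = 122.61/448.95 = 0.2731;  α = 0.7269.

0.727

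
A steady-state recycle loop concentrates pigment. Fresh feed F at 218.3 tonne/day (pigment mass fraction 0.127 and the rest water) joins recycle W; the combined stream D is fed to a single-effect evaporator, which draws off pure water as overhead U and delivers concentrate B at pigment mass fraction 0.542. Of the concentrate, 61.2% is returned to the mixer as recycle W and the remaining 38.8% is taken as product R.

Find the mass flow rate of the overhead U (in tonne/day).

Overall pigment balance (none leaves overhead): pigment in fresh feed = pigment in product, i.e. 218.3×0.127 = (1−0.612)·B·0.542.
B = 27.724/(0.542×0.388) = 131.83 tonne/day.
Recycle W = 0.612×131.83 = 80.682 tonne/day.
Combined feed D = 218.3 + 80.682 = 298.98 tonne/day.
Overhead U = D − B = 298.98 − 131.83 = 167.15 tonne/day.

167.1 tonne/day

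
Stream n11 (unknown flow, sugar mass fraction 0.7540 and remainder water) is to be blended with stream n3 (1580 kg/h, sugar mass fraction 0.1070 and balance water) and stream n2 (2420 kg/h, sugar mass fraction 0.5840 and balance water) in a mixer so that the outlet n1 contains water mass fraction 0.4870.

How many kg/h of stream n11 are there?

1949 kg/h

Let n11 be the unknown flow. Total out = 4000 + n11.
water balance: 2417.7 + 0.246·n11 = 0.487·(4000 + n11)
(0.246 − 0.487)·n11 = 0.487×4000 − 2417.7 = -469.66
n11 = -469.66 / -0.241 = 1948.8 kg/h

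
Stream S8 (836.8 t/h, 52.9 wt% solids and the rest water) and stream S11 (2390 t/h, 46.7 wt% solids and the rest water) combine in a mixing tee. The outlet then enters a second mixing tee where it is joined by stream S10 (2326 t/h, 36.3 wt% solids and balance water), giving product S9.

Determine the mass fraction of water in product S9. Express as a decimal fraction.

0.567

Overall, product flow = 5552.8 t/h.
water in = 836.8×0.471 + 2390×0.533 + 2326×0.637 = 3149.7 t/h.
water fraction in S9 = 0.567.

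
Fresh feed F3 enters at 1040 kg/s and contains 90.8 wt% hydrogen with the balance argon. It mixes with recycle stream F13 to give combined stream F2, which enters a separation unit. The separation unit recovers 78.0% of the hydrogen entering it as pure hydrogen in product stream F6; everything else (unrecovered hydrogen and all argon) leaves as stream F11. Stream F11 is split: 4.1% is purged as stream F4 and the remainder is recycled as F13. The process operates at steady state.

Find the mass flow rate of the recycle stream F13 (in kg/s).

argon enters only via F3 and leaves only via the purge: 1040×0.092 = 0.041×(argon in F11), and the separation unit passes all argon, so argon in F2 = argon in F11 = 2333.7 kg/s.
hydrogen in F2: m_A = 1040×0.908 + (1−0.041)·(1−0.780)·m_A, so m_A = 944.32/0.7890 = 1196.8 kg/s.
F11 = (1−0.780)×1196.8 + 2333.7 = 2597 kg/s.
Recycle F13 = (1−0.041)×2597 = 2490.5 kg/s.

2490 kg/s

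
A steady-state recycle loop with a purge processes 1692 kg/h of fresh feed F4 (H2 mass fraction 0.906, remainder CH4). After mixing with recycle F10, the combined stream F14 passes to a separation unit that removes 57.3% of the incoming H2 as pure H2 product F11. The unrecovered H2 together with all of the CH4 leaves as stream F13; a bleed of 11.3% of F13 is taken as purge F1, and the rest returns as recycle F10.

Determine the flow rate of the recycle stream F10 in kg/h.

2183 kg/h

CH4 enters only via F4 and leaves only via the purge: 1692×0.094 = 0.113×(CH4 in F13), and the separation unit passes all CH4, so CH4 in F14 = CH4 in F13 = 1407.5 kg/h.
H2 in F14: m_A = 1692×0.906 + (1−0.113)·(1−0.573)·m_A, so m_A = 1533/0.6213 = 2467.5 kg/h.
F13 = (1−0.573)×2467.5 + 1407.5 = 2461.1 kg/h.
Recycle F10 = (1−0.113)×2461.1 = 2183 kg/h.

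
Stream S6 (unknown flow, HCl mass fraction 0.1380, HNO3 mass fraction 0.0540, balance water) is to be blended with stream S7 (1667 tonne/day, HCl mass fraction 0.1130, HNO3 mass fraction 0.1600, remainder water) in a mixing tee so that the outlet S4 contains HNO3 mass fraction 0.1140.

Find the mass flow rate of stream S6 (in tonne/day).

Let S6 be the unknown flow. Total out = 1667 + S6.
HNO3 balance: 266.72 + 0.054·S6 = 0.114·(1667 + S6)
(0.054 − 0.114)·S6 = 0.114×1667 − 266.72 = -76.682
S6 = -76.682 / -0.060 = 1278 tonne/day

1278 tonne/day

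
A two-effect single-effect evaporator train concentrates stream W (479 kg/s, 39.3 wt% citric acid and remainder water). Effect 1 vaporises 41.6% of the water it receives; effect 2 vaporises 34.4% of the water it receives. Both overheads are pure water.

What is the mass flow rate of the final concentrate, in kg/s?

water in feed = 479×0.607 = 290.75 kg/s.
After stage 1: water left = (1−0.416)×290.75 = 169.8; stream total = 358.05 kg/s.
After stage 2: water left = (1−0.344)×169.8 = 111.39; final concentrate = 299.64 kg/s.

299.6 kg/s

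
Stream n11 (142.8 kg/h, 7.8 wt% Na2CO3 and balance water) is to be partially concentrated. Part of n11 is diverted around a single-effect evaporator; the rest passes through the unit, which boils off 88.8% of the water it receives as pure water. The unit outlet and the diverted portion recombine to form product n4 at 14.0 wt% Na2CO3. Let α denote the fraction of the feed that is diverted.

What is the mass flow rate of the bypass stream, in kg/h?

All 142.8×0.078 = 11.138 kg/h of Na2CO3 reaches n4, so n4 = 11.138/0.140 = 79.56 kg/h and vapour = 63.24 kg/h.
The evaporator receives (1−α)·142.8 of feed at 0.922 water and removes 0.888 of that water:
0.888×0.922×(1−α)×142.8 = 63.24
(1−α) = 63.24/116.92 = 0.5409;  α = 0.4591.
Bypass flow = 0.4591×142.8 = 65.559 kg/h.

65.56 kg/h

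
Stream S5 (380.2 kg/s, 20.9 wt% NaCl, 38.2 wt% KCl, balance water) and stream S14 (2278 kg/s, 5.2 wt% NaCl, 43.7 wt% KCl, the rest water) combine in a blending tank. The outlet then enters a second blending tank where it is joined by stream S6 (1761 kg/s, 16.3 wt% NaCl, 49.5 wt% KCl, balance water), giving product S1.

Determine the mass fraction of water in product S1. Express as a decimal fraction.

0.4349

Overall, product flow = 4419.2 kg/s.
water in = 380.2×0.409 + 2278×0.511 + 1761×0.342 = 1921.8 kg/s.
water fraction in S1 = 0.4349.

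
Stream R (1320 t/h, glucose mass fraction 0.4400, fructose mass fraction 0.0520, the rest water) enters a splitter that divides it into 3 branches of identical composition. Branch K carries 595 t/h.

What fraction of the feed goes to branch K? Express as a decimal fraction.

Fraction to K = 595/1320 = 0.4508.

0.451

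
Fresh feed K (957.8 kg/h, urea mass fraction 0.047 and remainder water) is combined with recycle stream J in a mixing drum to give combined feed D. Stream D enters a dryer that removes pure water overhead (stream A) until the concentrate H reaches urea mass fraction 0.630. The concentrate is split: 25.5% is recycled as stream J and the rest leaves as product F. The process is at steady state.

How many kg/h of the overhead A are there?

Overall urea balance (none leaves overhead): urea in fresh feed = urea in product, i.e. 957.8×0.047 = (1−0.255)·H·0.630.
H = 45.017/(0.630×0.745) = 95.913 kg/h.
Recycle J = 0.255×95.913 = 24.458 kg/h.
Combined feed D = 957.8 + 24.458 = 982.26 kg/h.
Overhead A = D − H = 982.26 − 95.913 = 886.35 kg/h.

886.3 kg/h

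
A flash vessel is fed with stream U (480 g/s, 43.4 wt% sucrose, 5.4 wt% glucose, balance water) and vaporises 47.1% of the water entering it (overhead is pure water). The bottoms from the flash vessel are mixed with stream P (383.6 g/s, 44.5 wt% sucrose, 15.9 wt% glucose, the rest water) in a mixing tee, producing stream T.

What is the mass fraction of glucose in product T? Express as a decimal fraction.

Vapour removed = 0.471×0.512×480 = 115.75 g/s; concentrate = 364.25 g/s.
glucose reaching the mixer = 25.92 (from concentrate) + 383.6×0.159 = 86.912 g/s.
Product flow = 364.25 + 383.6 = 747.85 g/s; glucose fraction = 0.116.

0.116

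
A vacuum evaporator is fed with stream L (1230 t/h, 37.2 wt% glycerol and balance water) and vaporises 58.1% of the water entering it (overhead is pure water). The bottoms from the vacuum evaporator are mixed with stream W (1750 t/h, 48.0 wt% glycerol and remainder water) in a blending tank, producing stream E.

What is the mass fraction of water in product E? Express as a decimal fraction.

Vapour removed = 0.581×0.628×1230 = 448.79 t/h; concentrate = 781.21 t/h.
water reaching the mixer = 323.65 (from concentrate) + 1750×0.520 = 1233.7 t/h.
Product flow = 781.21 + 1750 = 2531.2 t/h; water fraction = 0.4874.

0.4874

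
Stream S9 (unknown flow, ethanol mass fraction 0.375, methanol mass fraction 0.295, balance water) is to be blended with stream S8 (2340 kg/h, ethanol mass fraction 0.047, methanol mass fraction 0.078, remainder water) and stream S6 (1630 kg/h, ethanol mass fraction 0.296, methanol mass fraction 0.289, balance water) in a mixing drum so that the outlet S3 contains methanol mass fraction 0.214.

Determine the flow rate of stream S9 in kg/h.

Let S9 be the unknown flow. Total out = 3970 + S9.
methanol balance: 653.59 + 0.295·S9 = 0.214·(3970 + S9)
(0.295 − 0.214)·S9 = 0.214×3970 − 653.59 = 195.99
S9 = 195.99 / 0.081 = 2419.6 kg/h

2420 kg/h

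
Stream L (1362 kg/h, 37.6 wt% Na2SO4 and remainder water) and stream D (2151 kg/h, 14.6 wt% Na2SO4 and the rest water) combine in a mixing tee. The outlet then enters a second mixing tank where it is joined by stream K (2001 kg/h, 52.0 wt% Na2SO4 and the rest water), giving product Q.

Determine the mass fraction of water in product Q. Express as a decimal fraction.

0.661

Overall, product flow = 5514 kg/h.
water in = 1362×0.624 + 2151×0.854 + 2001×0.480 = 3647.3 kg/h.
water fraction in Q = 0.661.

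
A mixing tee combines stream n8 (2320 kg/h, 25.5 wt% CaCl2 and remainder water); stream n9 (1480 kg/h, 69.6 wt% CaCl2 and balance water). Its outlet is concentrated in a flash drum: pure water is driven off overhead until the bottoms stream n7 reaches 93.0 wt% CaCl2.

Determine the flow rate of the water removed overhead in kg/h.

CaCl2 entering = 2320×0.255 + 1480×0.696 = 1621.7 kg/h.
All CaCl2 reports to n7, so n7 = 1621.7/0.930 = 1743.7 kg/h.
Total feed = 3800 kg/h; overhead = 3800 − 1743.7 = 2056.3 kg/h.

2056 kg/h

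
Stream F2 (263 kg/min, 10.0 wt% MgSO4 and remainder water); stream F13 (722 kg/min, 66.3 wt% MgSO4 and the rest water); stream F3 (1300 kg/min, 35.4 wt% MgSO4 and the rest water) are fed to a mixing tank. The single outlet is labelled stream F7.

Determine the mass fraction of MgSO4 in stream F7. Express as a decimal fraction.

0.4224

Total flow out = 263 + 722 + 1300 = 2285 kg/min.
MgSO4 in = 263×0.100 + 722×0.663 + 1300×0.354 = 965.19 kg/min.
MgSO4 mass fraction in F7 = 965.19/2285 = 0.4224.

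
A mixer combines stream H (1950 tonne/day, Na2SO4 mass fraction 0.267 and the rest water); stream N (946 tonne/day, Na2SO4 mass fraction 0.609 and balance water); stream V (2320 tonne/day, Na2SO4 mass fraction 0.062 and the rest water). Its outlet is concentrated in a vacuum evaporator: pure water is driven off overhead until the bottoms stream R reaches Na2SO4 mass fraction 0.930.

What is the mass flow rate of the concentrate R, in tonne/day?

1334 tonne/day

Na2SO4 entering = 1950×0.267 + 946×0.609 + 2320×0.062 = 1240.6 tonne/day.
All Na2SO4 reports to R, so R = 1240.6/0.930 = 1334 tonne/day.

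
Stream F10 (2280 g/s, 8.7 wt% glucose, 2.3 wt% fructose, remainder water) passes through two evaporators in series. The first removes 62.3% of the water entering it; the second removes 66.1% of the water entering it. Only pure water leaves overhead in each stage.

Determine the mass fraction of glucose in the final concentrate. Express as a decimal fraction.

0.389

water in feed = 2280×0.890 = 2029.2 g/s.
After stage 1: water left = (1−0.623)×2029.2 = 765.01; stream total = 1015.8 g/s.
After stage 2: water left = (1−0.661)×765.01 = 259.34; final concentrate = 510.14 g/s.
glucose fraction = 198.36/510.14 = 0.389.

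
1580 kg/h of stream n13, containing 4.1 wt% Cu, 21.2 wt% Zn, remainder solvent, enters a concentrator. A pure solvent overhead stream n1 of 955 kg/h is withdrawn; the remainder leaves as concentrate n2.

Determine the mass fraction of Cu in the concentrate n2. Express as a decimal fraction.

0.1036

Cu is not removed: 1580×0.041 = 64.78 kg/h of Cu enters n2.
Concentrate = 1580 − 955 = 625 kg/h.
Mass fraction = 64.78/625 = 0.1036.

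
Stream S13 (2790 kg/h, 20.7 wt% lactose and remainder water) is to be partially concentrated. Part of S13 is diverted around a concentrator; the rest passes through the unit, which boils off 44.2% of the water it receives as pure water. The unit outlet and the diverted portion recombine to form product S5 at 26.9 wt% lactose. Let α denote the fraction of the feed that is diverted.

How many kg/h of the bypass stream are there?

955.4 kg/h

All 2790×0.207 = 577.53 kg/h of lactose reaches S5, so S5 = 577.53/0.269 = 2147 kg/h and vapour = 643.05 kg/h.
The evaporator receives (1−α)·2790 of feed at 0.793 water and removes 0.442 of that water:
0.442×0.793×(1−α)×2790 = 643.05
(1−α) = 643.05/977.91 = 0.6576;  α = 0.3424.
Bypass flow = 0.3424×2790 = 955.37 kg/h.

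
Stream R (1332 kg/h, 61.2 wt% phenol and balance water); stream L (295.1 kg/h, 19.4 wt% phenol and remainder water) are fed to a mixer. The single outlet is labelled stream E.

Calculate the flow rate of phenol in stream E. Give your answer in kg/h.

872.4 kg/h

phenol out = phenol in = 1332×0.612 + 295.1×0.194 = 872.43 kg/h.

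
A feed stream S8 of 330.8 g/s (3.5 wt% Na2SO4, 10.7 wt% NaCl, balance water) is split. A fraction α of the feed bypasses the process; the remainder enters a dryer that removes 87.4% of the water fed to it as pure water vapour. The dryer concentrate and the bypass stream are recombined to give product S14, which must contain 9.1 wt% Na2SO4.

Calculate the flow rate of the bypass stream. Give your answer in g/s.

59.34 g/s

All 330.8×0.035 = 11.578 g/s of Na2SO4 reaches S14, so S14 = 11.578/0.091 = 127.23 g/s and vapour = 203.57 g/s.
The evaporator receives (1−α)·330.8 of feed at 0.858 water and removes 0.874 of that water:
0.874×0.858×(1−α)×330.8 = 203.57
(1−α) = 203.57/248.06 = 0.8206;  α = 0.1794.
Bypass flow = 0.1794×330.8 = 59.335 g/s.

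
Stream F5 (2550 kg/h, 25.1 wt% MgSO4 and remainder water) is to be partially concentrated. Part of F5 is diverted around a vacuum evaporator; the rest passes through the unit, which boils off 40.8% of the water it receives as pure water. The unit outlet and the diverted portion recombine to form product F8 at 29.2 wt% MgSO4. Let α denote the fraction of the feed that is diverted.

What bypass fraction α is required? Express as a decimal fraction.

0.541

All 2550×0.251 = 640.05 kg/h of MgSO4 reaches F8, so F8 = 640.05/0.292 = 2192 kg/h and vapour = 358.05 kg/h.
The evaporator receives (1−α)·2550 of feed at 0.749 water and removes 0.408 of that water:
0.408×0.749×(1−α)×2550 = 358.05
(1−α) = 358.05/779.26 = 0.4595;  α = 0.5405.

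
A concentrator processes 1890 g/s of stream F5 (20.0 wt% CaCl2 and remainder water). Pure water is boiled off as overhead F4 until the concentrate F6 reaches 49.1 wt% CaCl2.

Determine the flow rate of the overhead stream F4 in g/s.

1120 g/s

CaCl2 is conserved: 1890×0.200 = 378 g/s all reports to the concentrate.
Concentrate = 378/(target fraction) = 769.86 g/s.
Overhead = 1890 − 769.86 = 1120.1 g/s.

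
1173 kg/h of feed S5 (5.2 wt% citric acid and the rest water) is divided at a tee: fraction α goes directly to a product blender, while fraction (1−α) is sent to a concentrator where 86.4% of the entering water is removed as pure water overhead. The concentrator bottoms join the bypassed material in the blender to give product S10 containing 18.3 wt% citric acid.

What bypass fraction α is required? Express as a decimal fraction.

All 1173×0.052 = 60.996 kg/h of citric acid reaches S10, so S10 = 60.996/0.183 = 333.31 kg/h and vapour = 839.69 kg/h.
The evaporator receives (1−α)·1173 of feed at 0.948 water and removes 0.864 of that water:
0.864×0.948×(1−α)×1173 = 839.69
(1−α) = 839.69/960.77 = 0.8740;  α = 0.1260.

0.126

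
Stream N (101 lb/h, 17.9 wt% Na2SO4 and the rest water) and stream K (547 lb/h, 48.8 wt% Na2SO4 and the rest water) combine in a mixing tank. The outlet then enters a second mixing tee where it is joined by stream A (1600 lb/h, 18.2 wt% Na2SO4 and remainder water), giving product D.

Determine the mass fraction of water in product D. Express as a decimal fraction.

0.7437

Overall, product flow = 2248 lb/h.
water in = 101×0.821 + 547×0.512 + 1600×0.818 = 1671.8 lb/h.
water fraction in D = 0.7437.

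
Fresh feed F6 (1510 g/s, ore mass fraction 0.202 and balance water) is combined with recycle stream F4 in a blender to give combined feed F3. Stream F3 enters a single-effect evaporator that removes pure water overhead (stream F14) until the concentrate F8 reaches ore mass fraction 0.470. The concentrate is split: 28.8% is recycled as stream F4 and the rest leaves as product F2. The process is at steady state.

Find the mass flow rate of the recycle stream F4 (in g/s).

262.5 g/s

Overall ore balance (none leaves overhead): ore in fresh feed = ore in product, i.e. 1510×0.202 = (1−0.288)·F8·0.470.
F8 = 305.02/(0.470×0.712) = 911.49 g/s.
Recycle F4 = 0.288×911.49 = 262.51 g/s.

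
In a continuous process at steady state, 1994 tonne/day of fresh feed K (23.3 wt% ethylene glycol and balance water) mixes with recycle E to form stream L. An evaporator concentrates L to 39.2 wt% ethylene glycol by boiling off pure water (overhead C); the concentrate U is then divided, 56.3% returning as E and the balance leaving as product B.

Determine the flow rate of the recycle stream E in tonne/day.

Overall ethylene glycol balance (none leaves overhead): ethylene glycol in fresh feed = ethylene glycol in product, i.e. 1994×0.233 = (1−0.563)·U·0.392.
U = 464.6/(0.392×0.437) = 2712.1 tonne/day.
Recycle E = 0.563×2712.1 = 1526.9 tonne/day.

1527 tonne/day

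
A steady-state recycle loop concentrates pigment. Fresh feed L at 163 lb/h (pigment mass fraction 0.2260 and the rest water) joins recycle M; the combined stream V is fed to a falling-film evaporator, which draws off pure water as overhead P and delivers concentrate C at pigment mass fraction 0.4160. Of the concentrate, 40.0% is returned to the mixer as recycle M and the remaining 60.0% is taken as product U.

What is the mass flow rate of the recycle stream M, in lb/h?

59.04 lb/h

Overall pigment balance (none leaves overhead): pigment in fresh feed = pigment in product, i.e. 163×0.226 = (1−0.400)·C·0.416.
C = 36.838/(0.416×0.600) = 147.59 lb/h.
Recycle M = 0.400×147.59 = 59.035 lb/h.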